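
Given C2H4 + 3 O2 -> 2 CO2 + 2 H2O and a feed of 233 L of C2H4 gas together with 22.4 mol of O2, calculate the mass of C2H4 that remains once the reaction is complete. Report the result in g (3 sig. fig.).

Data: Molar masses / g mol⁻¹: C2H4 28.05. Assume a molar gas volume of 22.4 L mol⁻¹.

n(C2H4) = 233.0 / 22.4 = 10.40 mol
n(O2) = 22.40 mol
n/ν → C2H4: 10.40, O2: 7.467; O2 is limiting.
C2H4 consumed = (1/3) × 22.40 = 7.467 mol
C2H4 remaining = 10.40 − 7.467 = 2.933 mol
mass = 2.933 × 28.05 = 82.27 g

82.3 g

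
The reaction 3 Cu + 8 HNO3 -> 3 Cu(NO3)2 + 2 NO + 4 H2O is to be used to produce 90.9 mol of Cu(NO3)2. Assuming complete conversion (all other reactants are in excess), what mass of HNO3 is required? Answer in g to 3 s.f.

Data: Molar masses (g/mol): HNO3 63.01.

15300 g

n(Cu(NO3)2) = 90.90 mol
n(HNO3) = (8/3) × 90.90 = 242.4 mol
mass = 242.4 × 63.01 = 15270 g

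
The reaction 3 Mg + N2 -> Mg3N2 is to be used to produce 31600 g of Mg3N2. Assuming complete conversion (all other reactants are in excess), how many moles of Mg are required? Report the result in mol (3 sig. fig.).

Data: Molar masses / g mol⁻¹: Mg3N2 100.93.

939 mol

n(Mg3N2) = 31600 / 100.93 = 313.1 mol
n(Mg) = (3/1) × 313.1 = 939.3 mol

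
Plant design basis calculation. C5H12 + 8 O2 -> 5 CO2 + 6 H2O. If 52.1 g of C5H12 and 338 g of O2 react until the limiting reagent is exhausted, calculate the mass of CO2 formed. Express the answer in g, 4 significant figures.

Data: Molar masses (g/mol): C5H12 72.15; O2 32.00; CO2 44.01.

n(C5H12) = 52.10 / 72.15 = 0.7221 mol
n(O2) = 338.0 / 32.00 = 10.56 mol
n/ν → C5H12: 0.7221, O2: 1.320; C5H12 is limiting.
n(CO2) = (5/1) × 0.7221 = 3.611 mol
mass = 3.611 × 44.01 = 158.9 g

158.9 g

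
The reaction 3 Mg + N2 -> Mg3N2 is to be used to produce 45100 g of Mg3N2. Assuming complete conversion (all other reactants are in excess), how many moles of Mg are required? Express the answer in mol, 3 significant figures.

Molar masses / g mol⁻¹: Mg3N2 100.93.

1340 mol

n(Mg3N2) = 45100 / 100.93 = 446.8 mol
n(Mg) = (3/1) × 446.8 = 1340 mol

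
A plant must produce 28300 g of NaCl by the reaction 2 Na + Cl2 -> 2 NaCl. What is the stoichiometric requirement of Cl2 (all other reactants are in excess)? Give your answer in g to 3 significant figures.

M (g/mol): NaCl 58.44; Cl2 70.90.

n(NaCl) = 28300 / 58.44 = 484.3 mol
n(Cl2) = (1/2) × 484.3 = 242.2 mol
mass = 242.2 × 70.90 = 17170 g

17200 g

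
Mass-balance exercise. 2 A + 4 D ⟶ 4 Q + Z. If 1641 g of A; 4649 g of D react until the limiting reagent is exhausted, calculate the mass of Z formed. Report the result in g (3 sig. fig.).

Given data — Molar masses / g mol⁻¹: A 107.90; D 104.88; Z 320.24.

n(A) = 1641 / 107.90 = 15.21 mol
n(D) = 4649 / 104.88 = 44.33 mol
n/ν for A = 15.21/2 = 7.605
n/ν for D = 44.33/4 = 11.08
Smallest n/ν is A → limiting reagent.
n(Z) = (1/2) × 15.21 = 7.605 mol
mass = 7.605 × 320.24 = 2435 g

2440 g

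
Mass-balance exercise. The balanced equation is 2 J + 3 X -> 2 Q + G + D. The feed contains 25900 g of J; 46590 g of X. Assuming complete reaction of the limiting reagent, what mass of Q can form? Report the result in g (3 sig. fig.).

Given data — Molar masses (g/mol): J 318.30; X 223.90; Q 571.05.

n(J) = 25900 / 318.30 = 81.37 mol
n(X) = 46590 / 223.90 = 208.1 mol
n/ν for J = 81.37/2 = 40.69
n/ν for X = 208.1/3 = 69.37
Smallest n/ν is J → limiting reagent.
n(Q) = (2/2) × 81.37 = 81.37 mol
mass = 81.37 × 571.05 = 46470 g

46500 g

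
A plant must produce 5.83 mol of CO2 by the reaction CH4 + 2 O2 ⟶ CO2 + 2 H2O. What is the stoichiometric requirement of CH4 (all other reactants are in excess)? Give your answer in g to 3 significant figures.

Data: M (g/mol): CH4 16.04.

93.5 g

n(CO2) = 5.830 mol
n(CH4) = (1/1) × 5.830 = 5.830 mol
mass = 5.830 × 16.04 = 93.51 g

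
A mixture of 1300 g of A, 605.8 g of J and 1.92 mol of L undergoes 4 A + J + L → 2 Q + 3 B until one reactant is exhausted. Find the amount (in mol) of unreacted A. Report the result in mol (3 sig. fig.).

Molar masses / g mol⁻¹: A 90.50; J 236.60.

6.68 mol

n(A) = 1300 / 90.50 = 14.36 mol
n(J) = 605.8 / 236.60 = 2.560 mol
n(L) = 1.920 mol
n/ν for A = 14.36/4 = 3.590
n/ν for J = 2.560/1 = 2.560
n/ν for L = 1.920/1 = 1.920
Smallest n/ν is L → limiting reagent.
A consumed = (4/1) × 1.920 = 7.680 mol
A remaining = 14.36 − 7.680 = 6.680 mol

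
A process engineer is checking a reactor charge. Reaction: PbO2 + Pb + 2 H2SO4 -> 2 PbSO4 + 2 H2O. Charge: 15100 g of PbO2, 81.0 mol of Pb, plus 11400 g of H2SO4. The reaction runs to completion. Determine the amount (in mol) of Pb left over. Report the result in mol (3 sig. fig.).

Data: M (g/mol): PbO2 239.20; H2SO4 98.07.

n(PbO2) = 15100 / 239.20 = 63.13 mol
n(Pb) = 81.00 mol
n(H2SO4) = 11400 / 98.07 = 116.2 mol
n/ν → PbO2: 63.13, Pb: 81.00, H2SO4: 58.10; H2SO4 is limiting.
Pb consumed = (1/2) × 116.2 = 58.10 mol
Pb remaining = 81.00 − 58.10 = 22.90 mol

22.9 mol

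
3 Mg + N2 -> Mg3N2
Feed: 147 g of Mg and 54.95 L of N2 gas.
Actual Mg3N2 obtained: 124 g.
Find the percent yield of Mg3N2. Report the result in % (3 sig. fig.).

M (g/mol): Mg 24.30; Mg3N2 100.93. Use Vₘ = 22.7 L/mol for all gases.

n(Mg) = 147.0 / 24.30 = 6.049 mol
n(N2) = 54.95 / 22.7 = 2.421 mol
n/ν → Mg: 2.016, N2: 2.421; Mg is limiting.
theoretical n(Mg3N2) = (1/3) × 6.049 = 2.016 mol → 203.5 g
% yield = 124 / 203.5 × 100 = 60.93 %

60.9 %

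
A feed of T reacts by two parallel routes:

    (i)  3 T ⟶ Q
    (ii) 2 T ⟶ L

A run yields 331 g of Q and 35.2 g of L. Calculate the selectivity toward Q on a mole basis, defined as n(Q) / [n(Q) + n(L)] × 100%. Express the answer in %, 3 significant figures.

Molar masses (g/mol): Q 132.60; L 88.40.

n(Q) = 331 / 132.60 = 2.496 mol
n(L) = 35.2 / 88.40 = 0.3982 mol
selectivity = 2.496/(2.496+0.3982) × 100 = 86.24 %

86.2 %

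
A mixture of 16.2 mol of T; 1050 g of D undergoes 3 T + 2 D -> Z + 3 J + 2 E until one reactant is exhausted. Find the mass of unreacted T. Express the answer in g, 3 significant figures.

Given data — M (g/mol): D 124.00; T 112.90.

n(T) = 16.20 mol
n(D) = 1050 / 124.00 = 8.468 mol
n/ν for T = 16.20/3 = 5.400
n/ν for D = 8.468/2 = 4.234
Smallest n/ν is D → limiting reagent.
T consumed = (3/2) × 8.468 = 12.70 mol
T remaining = 16.20 − 12.70 = 3.500 mol
mass = 3.500 × 112.90 = 395.2 g

395 g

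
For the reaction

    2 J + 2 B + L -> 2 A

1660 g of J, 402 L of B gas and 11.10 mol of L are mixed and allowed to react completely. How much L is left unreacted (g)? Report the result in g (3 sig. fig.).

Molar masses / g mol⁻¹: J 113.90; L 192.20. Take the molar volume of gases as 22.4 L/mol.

n(J) = 1660 / 113.90 = 14.57 mol
n(B) = 402.0 / 22.4 = 17.95 mol
n(L) = 11.10 mol
n/ν for J = 14.57/2 = 7.285
n/ν for B = 17.95/2 = 8.975
n/ν for L = 11.10/1 = 11.10
Smallest n/ν is J → limiting reagent.
L consumed = (1/2) × 14.57 = 7.285 mol
L remaining = 11.10 − 7.285 = 3.815 mol
mass = 3.815 × 192.20 = 733.2 g

733 g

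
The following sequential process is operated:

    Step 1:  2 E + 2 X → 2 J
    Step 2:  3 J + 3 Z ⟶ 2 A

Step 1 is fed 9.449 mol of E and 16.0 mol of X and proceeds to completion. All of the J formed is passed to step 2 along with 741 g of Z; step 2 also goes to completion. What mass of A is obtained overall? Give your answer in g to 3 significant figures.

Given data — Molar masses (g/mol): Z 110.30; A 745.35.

Step 1:
n(E) = 9.449 mol
n(X) = 16.00 mol
n/ν for E = 9.449/2 = 4.725
n/ν for X = 16.00/2 = 8.000
Smallest n/ν is E → limiting reagent.
n(J) produced = (2/2) × 9.449 = 9.449 mol
Step 2:
n(J) available = 9.449 mol
n(Z) = 741.0 / 110.30 = 6.718 mol
n/ν for J = 9.449/3 = 3.150
n/ν for Z = 6.718/3 = 2.239
Smallest n/ν is Z → limiting reagent.
n(A) = (2/3) × 6.718 = 4.479 mol
mass = 4.479 × 745.35 = 3338 g

3340 g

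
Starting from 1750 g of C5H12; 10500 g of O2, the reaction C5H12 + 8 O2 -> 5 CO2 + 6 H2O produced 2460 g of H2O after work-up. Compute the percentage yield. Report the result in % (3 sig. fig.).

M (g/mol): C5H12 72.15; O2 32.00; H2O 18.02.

n(C5H12) = 1750 / 72.15 = 24.26 mol
n(O2) = 10500 / 32.00 = 328.1 mol
n/ν for C5H12 = 24.26/1 = 24.26
n/ν for O2 = 328.1/8 = 41.01
Smallest n/ν is C5H12 → limiting reagent.
theoretical n(H2O) = (6/1) × 24.26 = 145.6 mol → 2624 g
% yield = 2460 / 2624 × 100 = 93.75 %

93.8 %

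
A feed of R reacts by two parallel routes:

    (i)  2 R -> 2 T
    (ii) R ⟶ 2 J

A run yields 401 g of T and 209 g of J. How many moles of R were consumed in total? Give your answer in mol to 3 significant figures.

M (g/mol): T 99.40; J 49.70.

n(T) = 401 / 99.40 = 4.034 mol
n(J) = 209 / 49.70 = 4.205 mol
n(R) via (i) = (2/2)×4.034 = 4.034 mol
n(R) via (ii) = (1/2)×4.205 = 2.103 mol
total n(R) = 4.034 + 2.103 = 6.137 mol

6.14 mol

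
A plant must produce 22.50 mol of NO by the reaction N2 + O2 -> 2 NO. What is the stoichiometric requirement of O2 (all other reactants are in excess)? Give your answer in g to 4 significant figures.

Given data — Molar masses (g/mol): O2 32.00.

360.0 g

n(NO) = 22.50 mol
n(O2) = (1/2) × 22.50 = 11.25 mol
mass = 11.25 × 32.00 = 360.0 g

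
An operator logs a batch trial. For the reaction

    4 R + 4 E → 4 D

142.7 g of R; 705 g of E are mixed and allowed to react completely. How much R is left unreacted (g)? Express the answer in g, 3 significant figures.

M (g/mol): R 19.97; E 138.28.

40.9 g

n(R) = 142.7 / 19.97 = 7.146 mol
n(E) = 705.0 / 138.28 = 5.098 mol
n/ν → R: 1.787, E: 1.275; E is limiting.
R consumed = (4/4) × 5.098 = 5.098 mol
R remaining = 7.146 − 5.098 = 2.048 mol
mass = 2.048 × 19.97 = 40.90 g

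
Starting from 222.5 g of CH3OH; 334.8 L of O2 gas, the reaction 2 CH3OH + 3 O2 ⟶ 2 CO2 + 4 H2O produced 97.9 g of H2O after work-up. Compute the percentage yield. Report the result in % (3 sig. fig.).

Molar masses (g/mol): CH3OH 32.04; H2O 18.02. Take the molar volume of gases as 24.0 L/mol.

n(CH3OH) = 222.5 / 32.04 = 6.944 mol
n(O2) = 334.8 / 24.0 = 13.95 mol
n/ν → CH3OH: 3.472, O2: 4.650; CH3OH is limiting.
theoretical n(H2O) = (4/2) × 6.944 = 13.89 mol → 250.3 g
% yield = 97.9 / 250.3 × 100 = 39.11 %

39.1 %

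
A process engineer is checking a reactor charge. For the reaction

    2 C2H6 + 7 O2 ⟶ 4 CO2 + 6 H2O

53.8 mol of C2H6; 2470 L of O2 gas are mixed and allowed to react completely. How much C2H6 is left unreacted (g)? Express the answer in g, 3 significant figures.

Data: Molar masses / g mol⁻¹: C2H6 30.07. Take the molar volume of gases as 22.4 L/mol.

670 g

n(C2H6) = 53.80 mol
n(O2) = 2470 / 22.4 = 110.3 mol
n/ν for C2H6 = 53.80/2 = 26.90
n/ν for O2 = 110.3/7 = 15.76
Smallest n/ν is O2 → limiting reagent.
C2H6 consumed = (2/7) × 110.3 = 31.51 mol
C2H6 remaining = 53.80 − 31.51 = 22.29 mol
mass = 22.29 × 30.07 = 670.3 g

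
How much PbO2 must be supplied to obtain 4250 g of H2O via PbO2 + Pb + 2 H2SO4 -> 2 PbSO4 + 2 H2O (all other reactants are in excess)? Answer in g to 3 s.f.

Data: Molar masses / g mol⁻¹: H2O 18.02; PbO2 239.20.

28200 g

n(H2O) = 4250 / 18.02 = 235.8 mol
n(PbO2) = (1/2) × 235.8 = 117.9 mol
mass = 117.9 × 239.20 = 28200 g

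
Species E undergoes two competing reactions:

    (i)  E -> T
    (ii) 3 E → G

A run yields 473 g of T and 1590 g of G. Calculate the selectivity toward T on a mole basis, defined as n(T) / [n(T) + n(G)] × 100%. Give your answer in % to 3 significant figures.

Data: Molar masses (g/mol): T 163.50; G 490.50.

n(T) = 473 / 163.50 = 2.893 mol
n(G) = 1590 / 490.50 = 3.242 mol
selectivity = 2.893/(2.893+3.242) × 100 = 47.16 %

47.2 %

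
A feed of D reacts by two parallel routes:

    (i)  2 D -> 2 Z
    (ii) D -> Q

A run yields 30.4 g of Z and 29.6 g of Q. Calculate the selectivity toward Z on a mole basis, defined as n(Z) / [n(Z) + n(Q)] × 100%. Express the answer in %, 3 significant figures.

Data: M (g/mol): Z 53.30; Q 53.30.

n(Z) = 30.4 / 53.30 = 0.5704 mol
n(Q) = 29.6 / 53.30 = 0.5553 mol
selectivity = 0.5704/(0.5704+0.5553) × 100 = 50.67 %

50.7 %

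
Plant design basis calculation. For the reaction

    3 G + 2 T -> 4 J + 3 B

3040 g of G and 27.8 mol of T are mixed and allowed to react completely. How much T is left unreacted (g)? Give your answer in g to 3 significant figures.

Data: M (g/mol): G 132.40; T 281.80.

3520 g

n(G) = 3040 / 132.40 = 22.96 mol
n(T) = 27.80 mol
n/ν for G = 22.96/3 = 7.653
n/ν for T = 27.80/2 = 13.90
Smallest n/ν is G → limiting reagent.
T consumed = (2/3) × 22.96 = 15.31 mol
T remaining = 27.80 − 15.31 = 12.49 mol
mass = 12.49 × 281.80 = 3520 g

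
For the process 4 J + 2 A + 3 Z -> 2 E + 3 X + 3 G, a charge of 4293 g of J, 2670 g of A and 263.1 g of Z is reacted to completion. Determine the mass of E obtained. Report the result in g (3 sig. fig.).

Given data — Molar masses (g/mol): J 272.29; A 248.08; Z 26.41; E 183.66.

1220 g

n(J) = 4293 / 272.29 = 15.77 mol
n(A) = 2670 / 248.08 = 10.76 mol
n(Z) = 263.1 / 26.41 = 9.962 mol
n/ν for J = 15.77/4 = 3.943
n/ν for A = 10.76/2 = 5.380
n/ν for Z = 9.962/3 = 3.321
Smallest n/ν is Z → limiting reagent.
n(E) = (2/3) × 9.962 = 6.641 mol
mass = 6.641 × 183.66 = 1220 g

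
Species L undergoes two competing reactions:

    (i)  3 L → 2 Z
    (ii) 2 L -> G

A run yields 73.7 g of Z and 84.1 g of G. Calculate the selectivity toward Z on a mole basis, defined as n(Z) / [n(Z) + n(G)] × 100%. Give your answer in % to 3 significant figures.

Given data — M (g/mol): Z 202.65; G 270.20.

53.9 %

n(Z) = 73.7 / 202.65 = 0.3637 mol
n(G) = 84.1 / 270.20 = 0.3113 mol
selectivity = 0.3637/(0.3637+0.3113) × 100 = 53.88 %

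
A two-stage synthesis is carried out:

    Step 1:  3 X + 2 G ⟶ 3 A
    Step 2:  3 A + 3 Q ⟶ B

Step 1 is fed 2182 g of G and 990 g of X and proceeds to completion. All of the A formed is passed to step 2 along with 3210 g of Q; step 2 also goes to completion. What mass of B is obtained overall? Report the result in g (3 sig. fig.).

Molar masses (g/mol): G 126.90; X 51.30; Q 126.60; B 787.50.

5070 g

Step 1:
n(G) = 2182 / 126.90 = 17.19 mol
n(X) = 990.0 / 51.30 = 19.30 mol
n/ν for G = 17.19/2 = 8.595
n/ν for X = 19.30/3 = 6.433
Smallest n/ν is X → limiting reagent.
n(A) produced = (3/3) × 19.30 = 19.30 mol
Step 2:
n(A) available = 19.30 mol
n(Q) = 3210 / 126.60 = 25.36 mol
n/ν for A = 19.30/3 = 6.433
n/ν for Q = 25.36/3 = 8.453
Smallest n/ν is A → limiting reagent.
n(B) = (1/3) × 19.30 = 6.433 mol
mass = 6.433 × 787.50 = 5066 g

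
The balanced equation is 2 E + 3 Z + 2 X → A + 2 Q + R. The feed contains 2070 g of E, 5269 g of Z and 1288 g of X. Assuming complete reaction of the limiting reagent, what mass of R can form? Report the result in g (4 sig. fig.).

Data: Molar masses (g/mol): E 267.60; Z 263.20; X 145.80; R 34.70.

134.2 g

n(E) = 2070 / 267.60 = 7.735 mol
n(Z) = 5269 / 263.20 = 20.02 mol
n(X) = 1288 / 145.80 = 8.834 mol
n/ν → E: 3.868, Z: 6.673, X: 4.417; E is limiting.
n(R) = (1/2) × 7.735 = 3.868 mol
mass = 3.868 × 34.70 = 134.2 g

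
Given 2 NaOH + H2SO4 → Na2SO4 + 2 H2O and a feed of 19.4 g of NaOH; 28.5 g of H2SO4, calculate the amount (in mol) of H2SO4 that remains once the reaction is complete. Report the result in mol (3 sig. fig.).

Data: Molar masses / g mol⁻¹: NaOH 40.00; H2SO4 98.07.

0.0481 mol

n(NaOH) = 19.40 / 40.00 = 0.4850 mol
n(H2SO4) = 28.50 / 98.07 = 0.2906 mol
n/ν → NaOH: 0.2425, H2SO4: 0.2906; NaOH is limiting.
H2SO4 consumed = (1/2) × 0.4850 = 0.2425 mol
H2SO4 remaining = 0.2906 − 0.2425 = 0.04810 mol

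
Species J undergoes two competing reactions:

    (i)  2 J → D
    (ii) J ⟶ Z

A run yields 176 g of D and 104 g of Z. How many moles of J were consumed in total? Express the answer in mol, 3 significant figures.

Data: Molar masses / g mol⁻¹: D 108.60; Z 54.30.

5.16 mol

n(D) = 176 / 108.60 = 1.621 mol
n(Z) = 104 / 54.30 = 1.915 mol
n(J) via (i) = (2/1)×1.621 = 3.242 mol
n(J) via (ii) = (1/1)×1.915 = 1.915 mol
total n(J) = 3.242 + 1.915 = 5.157 mol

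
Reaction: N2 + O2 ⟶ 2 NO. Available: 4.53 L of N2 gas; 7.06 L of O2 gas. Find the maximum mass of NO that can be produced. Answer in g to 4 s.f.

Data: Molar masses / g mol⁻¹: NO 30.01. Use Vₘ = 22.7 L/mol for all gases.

11.98 g

n(N2) = 4.530 / 22.7 = 0.1996 mol
n(O2) = 7.060 / 22.7 = 0.3110 mol
n/ν → N2: 0.1996, O2: 0.3110; N2 is limiting.
n(NO) = (2/1) × 0.1996 = 0.3992 mol
mass = 0.3992 × 30.01 = 11.98 g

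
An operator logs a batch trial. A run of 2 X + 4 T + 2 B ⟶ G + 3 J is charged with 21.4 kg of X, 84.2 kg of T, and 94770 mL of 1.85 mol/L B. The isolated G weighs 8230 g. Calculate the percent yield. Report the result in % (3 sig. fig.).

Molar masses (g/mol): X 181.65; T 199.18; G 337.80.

41.4 %

n(X) = 21.40×1000 / 181.65 = 117.8 mol
n(T) = 84.20×1000 / 199.18 = 422.7 mol
n(B) = 1.85 × 94770/1000 = 175.3 mol
n/ν for X = 117.8/2 = 58.90
n/ν for T = 422.7/4 = 105.7
n/ν for B = 175.3/2 = 87.65
Smallest n/ν is X → limiting reagent.
theoretical n(G) = (1/2) × 117.8 = 58.90 mol → 19900 g
% yield = 8230 / 19900 × 100 = 41.36 %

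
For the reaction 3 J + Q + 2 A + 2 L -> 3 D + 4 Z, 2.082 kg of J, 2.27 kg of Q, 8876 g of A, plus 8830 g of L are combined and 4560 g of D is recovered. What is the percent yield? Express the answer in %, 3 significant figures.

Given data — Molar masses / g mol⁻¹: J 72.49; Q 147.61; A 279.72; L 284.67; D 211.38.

n(J) = 2.082×1000 / 72.49 = 28.72 mol
n(Q) = 2.270×1000 / 147.61 = 15.38 mol
n(A) = 8876 / 279.72 = 31.73 mol
n(L) = 8830 / 284.67 = 31.02 mol
n/ν for J = 28.72/3 = 9.573
n/ν for Q = 15.38/1 = 15.38
n/ν for A = 31.73/2 = 15.87
n/ν for L = 31.02/2 = 15.51
Smallest n/ν is J → limiting reagent.
theoretical n(D) = (3/3) × 28.72 = 28.72 mol → 6071 g
% yield = 4560 / 6071 × 100 = 75.11 %

75.1 %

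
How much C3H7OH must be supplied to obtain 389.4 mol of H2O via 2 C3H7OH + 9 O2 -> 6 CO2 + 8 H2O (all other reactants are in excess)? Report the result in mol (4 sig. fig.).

n(H2O) = 389.4 mol
n(C3H7OH) = (2/8) × 389.4 = 97.35 mol

97.35 mol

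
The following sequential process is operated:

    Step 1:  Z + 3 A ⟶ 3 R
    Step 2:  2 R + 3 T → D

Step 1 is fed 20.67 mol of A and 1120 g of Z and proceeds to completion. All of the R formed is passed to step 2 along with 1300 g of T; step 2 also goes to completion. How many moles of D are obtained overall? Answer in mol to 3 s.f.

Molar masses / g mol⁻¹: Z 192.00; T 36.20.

Step 1:
n(A) = 20.67 mol
n(Z) = 1120 / 192.00 = 5.833 mol
n/ν for A = 20.67/3 = 6.890
n/ν for Z = 5.833/1 = 5.833
Smallest n/ν is Z → limiting reagent.
n(R) produced = (3/1) × 5.833 = 17.50 mol
Step 2:
n(R) available = 17.50 mol
n(T) = 1300 / 36.20 = 35.91 mol
n/ν for R = 17.50/2 = 8.750
n/ν for T = 35.91/3 = 11.97
Smallest n/ν is R → limiting reagent.
n(D) = (1/2) × 17.50 = 8.750 mol

8.75 mol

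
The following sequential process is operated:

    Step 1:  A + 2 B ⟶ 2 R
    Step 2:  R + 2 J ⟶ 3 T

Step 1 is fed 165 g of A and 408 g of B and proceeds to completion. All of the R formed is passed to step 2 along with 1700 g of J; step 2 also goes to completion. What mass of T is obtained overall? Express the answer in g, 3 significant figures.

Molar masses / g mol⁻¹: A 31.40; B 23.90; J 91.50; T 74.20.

Step 1:
n(A) = 165.0 / 31.40 = 5.255 mol
n(B) = 408.0 / 23.90 = 17.07 mol
n/ν → A: 5.255, B: 8.535; A is limiting.
n(R) produced = (2/1) × 5.255 = 10.51 mol
Step 2:
n(R) available = 10.51 mol
n(J) = 1700 / 91.50 = 18.58 mol
n/ν → R: 10.51, J: 9.290; J is limiting.
n(T) = (3/2) × 18.58 = 27.87 mol
mass = 27.87 × 74.20 = 2068 g

2070 g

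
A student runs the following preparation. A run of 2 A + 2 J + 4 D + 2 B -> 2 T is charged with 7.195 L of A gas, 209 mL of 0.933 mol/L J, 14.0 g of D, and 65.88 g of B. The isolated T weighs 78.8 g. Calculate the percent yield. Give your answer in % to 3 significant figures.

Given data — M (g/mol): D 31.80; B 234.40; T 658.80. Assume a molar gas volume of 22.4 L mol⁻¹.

61.3 %

n(A) = 7.195 / 22.4 = 0.3212 mol
n(J) = 0.933 × 209.0/1000 = 0.1950 mol
n(D) = 14.00 / 31.80 = 0.4403 mol
n(B) = 65.88 / 234.40 = 0.2811 mol
n/ν → A: 0.1606, J: 0.09750, D: 0.1101, B: 0.1406; J is limiting.
theoretical n(T) = (2/2) × 0.1950 = 0.1950 mol → 128.5 g
% yield = 78.8 / 128.5 × 100 = 61.32 %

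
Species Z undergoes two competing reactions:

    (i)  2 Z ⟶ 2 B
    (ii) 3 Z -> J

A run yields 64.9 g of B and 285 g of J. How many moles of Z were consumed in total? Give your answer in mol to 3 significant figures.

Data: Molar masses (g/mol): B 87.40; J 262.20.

n(B) = 64.9 / 87.40 = 0.7426 mol
n(J) = 285 / 262.20 = 1.087 mol
n(Z) via (i) = (2/2)×0.7426 = 0.7426 mol
n(Z) via (ii) = (3/1)×1.087 = 3.261 mol
total n(Z) = 0.7426 + 3.261 = 4.004 mol

4.00 mol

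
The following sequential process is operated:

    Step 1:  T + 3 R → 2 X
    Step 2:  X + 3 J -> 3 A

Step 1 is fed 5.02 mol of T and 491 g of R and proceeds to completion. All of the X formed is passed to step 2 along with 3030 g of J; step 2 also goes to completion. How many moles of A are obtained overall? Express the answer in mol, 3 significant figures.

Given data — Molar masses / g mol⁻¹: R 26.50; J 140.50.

Step 1:
n(T) = 5.020 mol
n(R) = 491.0 / 26.50 = 18.53 mol
n/ν → T: 5.020, R: 6.177; T is limiting.
n(X) produced = (2/1) × 5.020 = 10.04 mol
Step 2:
n(X) available = 10.04 mol
n(J) = 3030 / 140.50 = 21.57 mol
n/ν → X: 10.04, J: 7.190; J is limiting.
n(A) = (3/3) × 21.57 = 21.57 mol

21.6 mol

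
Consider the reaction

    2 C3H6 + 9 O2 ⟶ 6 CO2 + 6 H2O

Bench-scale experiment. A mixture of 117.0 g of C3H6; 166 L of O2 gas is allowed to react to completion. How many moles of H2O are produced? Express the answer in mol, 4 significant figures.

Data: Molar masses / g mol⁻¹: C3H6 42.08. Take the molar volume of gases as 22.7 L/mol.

n(C3H6) = 117.0 / 42.08 = 2.780 mol
n(O2) = 166.0 / 22.7 = 7.313 mol
n/ν for C3H6 = 2.780/2 = 1.390
n/ν for O2 = 7.313/9 = 0.8126
Smallest n/ν is O2 → limiting reagent.
n(H2O) = (6/9) × 7.313 = 4.875 mol

4.875 mol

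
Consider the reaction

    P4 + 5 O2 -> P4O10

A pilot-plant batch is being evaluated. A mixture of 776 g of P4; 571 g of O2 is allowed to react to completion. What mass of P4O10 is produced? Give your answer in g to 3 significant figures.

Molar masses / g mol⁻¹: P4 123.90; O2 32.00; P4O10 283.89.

1010 g

n(P4) = 776.0 / 123.90 = 6.263 mol
n(O2) = 571.0 / 32.00 = 17.84 mol
n/ν → P4: 6.263, O2: 3.568; O2 is limiting.
n(P4O10) = (1/5) × 17.84 = 3.568 mol
mass = 3.568 × 283.89 = 1013 g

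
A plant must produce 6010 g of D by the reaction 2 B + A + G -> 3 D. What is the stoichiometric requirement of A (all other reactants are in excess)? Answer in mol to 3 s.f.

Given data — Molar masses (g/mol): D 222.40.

9.01 mol

n(D) = 6010 / 222.40 = 27.02 mol
n(A) = (1/3) × 27.02 = 9.007 mol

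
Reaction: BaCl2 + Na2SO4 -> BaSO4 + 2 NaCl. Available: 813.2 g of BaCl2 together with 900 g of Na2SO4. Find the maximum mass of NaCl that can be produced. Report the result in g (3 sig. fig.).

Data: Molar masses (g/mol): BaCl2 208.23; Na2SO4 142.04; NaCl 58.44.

456 g

n(BaCl2) = 813.2 / 208.23 = 3.905 mol
n(Na2SO4) = 900.0 / 142.04 = 6.336 mol
n/ν → BaCl2: 3.905, Na2SO4: 6.336; BaCl2 is limiting.
n(NaCl) = (2/1) × 3.905 = 7.810 mol
mass = 7.810 × 58.44 = 456.4 g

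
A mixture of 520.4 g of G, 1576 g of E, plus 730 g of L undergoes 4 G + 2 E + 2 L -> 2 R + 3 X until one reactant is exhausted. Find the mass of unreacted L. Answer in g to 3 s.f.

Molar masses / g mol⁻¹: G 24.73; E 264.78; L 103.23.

n(G) = 520.4 / 24.73 = 21.04 mol
n(E) = 1576 / 264.78 = 5.952 mol
n(L) = 730.0 / 103.23 = 7.072 mol
n/ν → G: 5.260, E: 2.976, L: 3.536; E is limiting.
L consumed = (2/2) × 5.952 = 5.952 mol
L remaining = 7.072 − 5.952 = 1.120 mol
mass = 1.120 × 103.23 = 115.6 g

116 g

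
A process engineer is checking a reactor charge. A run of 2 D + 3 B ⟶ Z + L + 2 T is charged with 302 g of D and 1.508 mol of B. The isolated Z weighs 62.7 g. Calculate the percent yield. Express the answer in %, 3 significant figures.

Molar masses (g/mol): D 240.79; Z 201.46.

61.9 %

n(D) = 302.0 / 240.79 = 1.254 mol
n(B) = 1.508 mol
n/ν → D: 0.6270, B: 0.5027; B is limiting.
theoretical n(Z) = (1/3) × 1.508 = 0.5027 mol → 101.3 g
% yield = 62.7 / 101.3 × 100 = 61.90 %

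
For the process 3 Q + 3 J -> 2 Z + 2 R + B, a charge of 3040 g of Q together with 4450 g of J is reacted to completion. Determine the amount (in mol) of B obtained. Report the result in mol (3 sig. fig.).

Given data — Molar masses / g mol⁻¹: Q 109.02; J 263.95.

n(Q) = 3040 / 109.02 = 27.88 mol
n(J) = 4450 / 263.95 = 16.86 mol
n/ν for Q = 27.88/3 = 9.293
n/ν for J = 16.86/3 = 5.620
Smallest n/ν is J → limiting reagent.
n(B) = (1/3) × 16.86 = 5.620 mol

5.62 mol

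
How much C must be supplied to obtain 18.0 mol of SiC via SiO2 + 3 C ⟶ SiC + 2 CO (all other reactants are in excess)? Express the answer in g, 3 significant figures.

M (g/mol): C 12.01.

649 g

n(SiC) = 18.00 mol
n(C) = (3/1) × 18.00 = 54.00 mol
mass = 54.00 × 12.01 = 648.5 g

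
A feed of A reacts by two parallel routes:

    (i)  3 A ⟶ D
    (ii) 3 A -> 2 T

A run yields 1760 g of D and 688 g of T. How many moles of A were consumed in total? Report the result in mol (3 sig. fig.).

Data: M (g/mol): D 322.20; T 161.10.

n(D) = 1760 / 322.20 = 5.462 mol
n(T) = 688 / 161.10 = 4.271 mol
n(A) via (i) = (3/1)×5.462 = 16.39 mol
n(A) via (ii) = (3/2)×4.271 = 6.407 mol
total n(A) = 16.39 + 6.407 = 22.80 mol

22.8 mol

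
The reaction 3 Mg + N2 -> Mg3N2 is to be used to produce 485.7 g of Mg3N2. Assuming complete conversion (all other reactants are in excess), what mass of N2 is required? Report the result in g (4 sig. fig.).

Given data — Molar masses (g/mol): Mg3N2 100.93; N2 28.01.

n(Mg3N2) = 485.7 / 100.93 = 4.812 mol
n(N2) = (1/1) × 4.812 = 4.812 mol
mass = 4.812 × 28.01 = 134.8 g

134.8 g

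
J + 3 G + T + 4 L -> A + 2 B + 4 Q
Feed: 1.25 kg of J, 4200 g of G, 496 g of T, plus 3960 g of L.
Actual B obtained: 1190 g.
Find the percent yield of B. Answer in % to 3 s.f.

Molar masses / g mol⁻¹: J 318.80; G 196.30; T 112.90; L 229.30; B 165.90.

91.5 %

n(J) = 1.250×1000 / 318.80 = 3.921 mol
n(G) = 4200 / 196.30 = 21.40 mol
n(T) = 496.0 / 112.90 = 4.393 mol
n(L) = 3960 / 229.30 = 17.27 mol
n/ν for J = 3.921/1 = 3.921
n/ν for G = 21.40/3 = 7.133
n/ν for T = 4.393/1 = 4.393
n/ν for L = 17.27/4 = 4.318
Smallest n/ν is J → limiting reagent.
theoretical n(B) = (2/1) × 3.921 = 7.842 mol → 1301 g
% yield = 1190 / 1301 × 100 = 91.47 %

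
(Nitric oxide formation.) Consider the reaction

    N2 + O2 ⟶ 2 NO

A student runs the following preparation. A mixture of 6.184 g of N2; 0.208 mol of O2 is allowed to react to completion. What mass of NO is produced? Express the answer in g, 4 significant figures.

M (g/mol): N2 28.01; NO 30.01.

n(N2) = 6.184 / 28.01 = 0.2208 mol
n(O2) = 0.2080 mol
n/ν for N2 = 0.2208/1 = 0.2208
n/ν for O2 = 0.2080/1 = 0.2080
Smallest n/ν is O2 → limiting reagent.
n(NO) = (2/1) × 0.2080 = 0.4160 mol
mass = 0.4160 × 30.01 = 12.48 g

12.48 g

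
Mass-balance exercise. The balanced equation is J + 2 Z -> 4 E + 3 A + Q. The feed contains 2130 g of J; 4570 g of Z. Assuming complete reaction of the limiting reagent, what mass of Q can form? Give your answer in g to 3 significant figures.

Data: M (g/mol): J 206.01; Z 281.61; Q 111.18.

n(J) = 2130 / 206.01 = 10.34 mol
n(Z) = 4570 / 281.61 = 16.23 mol
n/ν for J = 10.34/1 = 10.34
n/ν for Z = 16.23/2 = 8.115
Smallest n/ν is Z → limiting reagent.
n(Q) = (1/2) × 16.23 = 8.115 mol
mass = 8.115 × 111.18 = 902.2 g

902 g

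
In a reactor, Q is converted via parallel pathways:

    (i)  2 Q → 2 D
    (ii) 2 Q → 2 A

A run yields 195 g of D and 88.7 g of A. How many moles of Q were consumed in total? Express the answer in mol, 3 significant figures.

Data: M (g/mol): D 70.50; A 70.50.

n(D) = 195 / 70.50 = 2.766 mol
n(A) = 88.7 / 70.50 = 1.258 mol
n(Q) via (i) = (2/2)×2.766 = 2.766 mol
n(Q) via (ii) = (2/2)×1.258 = 1.258 mol
total n(Q) = 2.766 + 1.258 = 4.024 mol

4.02 mol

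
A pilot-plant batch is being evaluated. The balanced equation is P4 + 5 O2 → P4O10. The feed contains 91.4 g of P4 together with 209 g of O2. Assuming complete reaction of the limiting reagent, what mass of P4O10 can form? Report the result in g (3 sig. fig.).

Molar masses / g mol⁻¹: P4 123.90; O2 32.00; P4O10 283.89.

n(P4) = 91.40 / 123.90 = 0.7377 mol
n(O2) = 209.0 / 32.00 = 6.531 mol
n/ν → P4: 0.7377, O2: 1.306; P4 is limiting.
n(P4O10) = (1/1) × 0.7377 = 0.7377 mol
mass = 0.7377 × 283.89 = 209.4 g

209 g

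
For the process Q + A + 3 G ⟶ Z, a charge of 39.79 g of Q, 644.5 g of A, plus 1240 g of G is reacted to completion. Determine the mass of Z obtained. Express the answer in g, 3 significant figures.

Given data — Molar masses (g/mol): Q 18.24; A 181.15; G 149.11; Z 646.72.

n(Q) = 39.79 / 18.24 = 2.181 mol
n(A) = 644.5 / 181.15 = 3.558 mol
n(G) = 1240 / 149.11 = 8.316 mol
n/ν → Q: 2.181, A: 3.558, G: 2.772; Q is limiting.
n(Z) = (1/1) × 2.181 = 2.181 mol
mass = 2.181 × 646.72 = 1410 g

1410 g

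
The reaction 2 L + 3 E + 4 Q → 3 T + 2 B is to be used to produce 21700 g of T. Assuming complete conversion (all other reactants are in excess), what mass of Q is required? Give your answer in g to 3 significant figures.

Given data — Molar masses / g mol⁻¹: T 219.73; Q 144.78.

n(T) = 21700 / 219.73 = 98.76 mol
n(Q) = (4/3) × 98.76 = 131.7 mol
mass = 131.7 × 144.78 = 19070 g

19100 g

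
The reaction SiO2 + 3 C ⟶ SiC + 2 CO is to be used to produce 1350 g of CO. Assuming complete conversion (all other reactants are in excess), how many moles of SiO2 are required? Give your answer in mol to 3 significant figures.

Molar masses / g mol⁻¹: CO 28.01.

n(CO) = 1350 / 28.01 = 48.20 mol
n(SiO2) = (1/2) × 48.20 = 24.10 mol

24.1 mol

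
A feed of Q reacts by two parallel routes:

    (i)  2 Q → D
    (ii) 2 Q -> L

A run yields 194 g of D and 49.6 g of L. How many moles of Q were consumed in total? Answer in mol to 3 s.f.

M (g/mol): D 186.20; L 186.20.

2.62 mol

n(D) = 194 / 186.20 = 1.042 mol
n(L) = 49.6 / 186.20 = 0.2664 mol
n(Q) via (i) = (2/1)×1.042 = 2.084 mol
n(Q) via (ii) = (2/1)×0.2664 = 0.5328 mol
total n(Q) = 2.084 + 0.5328 = 2.617 mol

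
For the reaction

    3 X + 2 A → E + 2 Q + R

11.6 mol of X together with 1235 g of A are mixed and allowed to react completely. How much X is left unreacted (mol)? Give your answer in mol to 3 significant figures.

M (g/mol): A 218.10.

3.11 mol

n(X) = 11.60 mol
n(A) = 1235 / 218.10 = 5.663 mol
n/ν for X = 11.60/3 = 3.867
n/ν for A = 5.663/2 = 2.832
Smallest n/ν is A → limiting reagent.
X consumed = (3/2) × 5.663 = 8.495 mol
X remaining = 11.60 − 8.495 = 3.105 mol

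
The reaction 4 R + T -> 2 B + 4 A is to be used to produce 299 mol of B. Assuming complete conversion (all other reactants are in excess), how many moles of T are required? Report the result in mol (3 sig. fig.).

150 mol

n(B) = 299.0 mol
n(T) = (1/2) × 299.0 = 149.5 mol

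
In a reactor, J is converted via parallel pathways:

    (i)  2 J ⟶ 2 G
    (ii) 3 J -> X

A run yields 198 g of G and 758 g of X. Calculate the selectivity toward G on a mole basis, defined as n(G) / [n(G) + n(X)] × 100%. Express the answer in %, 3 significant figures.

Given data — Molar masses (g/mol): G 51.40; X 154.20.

n(G) = 198 / 51.40 = 3.852 mol
n(X) = 758 / 154.20 = 4.916 mol
selectivity = 3.852/(3.852+4.916) × 100 = 43.93 %

43.9 %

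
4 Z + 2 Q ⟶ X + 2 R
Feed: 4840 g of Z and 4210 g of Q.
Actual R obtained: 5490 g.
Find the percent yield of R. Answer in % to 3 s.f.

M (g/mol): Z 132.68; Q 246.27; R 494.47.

64.9 %

n(Z) = 4840 / 132.68 = 36.48 mol
n(Q) = 4210 / 246.27 = 17.10 mol
n/ν for Z = 36.48/4 = 9.120
n/ν for Q = 17.10/2 = 8.550
Smallest n/ν is Q → limiting reagent.
theoretical n(R) = (2/2) × 17.10 = 17.10 mol → 8455 g
% yield = 5490 / 8455 × 100 = 64.93 %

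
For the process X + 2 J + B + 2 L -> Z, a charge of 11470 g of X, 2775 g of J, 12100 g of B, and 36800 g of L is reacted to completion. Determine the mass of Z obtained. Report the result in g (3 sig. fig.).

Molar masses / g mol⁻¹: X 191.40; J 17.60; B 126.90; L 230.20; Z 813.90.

n(X) = 11470 / 191.40 = 59.93 mol
n(J) = 2775 / 17.60 = 157.7 mol
n(B) = 12100 / 126.90 = 95.35 mol
n(L) = 36800 / 230.20 = 159.9 mol
n/ν → X: 59.93, J: 78.85, B: 95.35, L: 79.95; X is limiting.
n(Z) = (1/1) × 59.93 = 59.93 mol
mass = 59.93 × 813.90 = 48780 g

48800 g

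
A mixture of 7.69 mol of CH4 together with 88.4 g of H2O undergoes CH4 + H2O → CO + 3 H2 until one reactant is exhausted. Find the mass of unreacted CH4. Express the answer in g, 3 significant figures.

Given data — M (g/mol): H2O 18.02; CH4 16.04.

44.7 g

n(CH4) = 7.690 mol
n(H2O) = 88.40 / 18.02 = 4.906 mol
n/ν for CH4 = 7.690/1 = 7.690
n/ν for H2O = 4.906/1 = 4.906
Smallest n/ν is H2O → limiting reagent.
CH4 consumed = (1/1) × 4.906 = 4.906 mol
CH4 remaining = 7.690 − 4.906 = 2.784 mol
mass = 2.784 × 16.04 = 44.66 g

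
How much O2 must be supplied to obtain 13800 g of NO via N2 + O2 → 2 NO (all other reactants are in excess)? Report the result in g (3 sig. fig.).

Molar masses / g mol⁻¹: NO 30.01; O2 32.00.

n(NO) = 13800 / 30.01 = 459.8 mol
n(O2) = (1/2) × 459.8 = 229.9 mol
mass = 229.9 × 32.00 = 7357 g

7360 g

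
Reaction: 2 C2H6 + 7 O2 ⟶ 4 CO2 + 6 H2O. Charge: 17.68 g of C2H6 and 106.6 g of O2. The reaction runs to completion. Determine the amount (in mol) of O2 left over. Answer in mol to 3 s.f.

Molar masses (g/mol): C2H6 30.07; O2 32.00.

1.27 mol

n(C2H6) = 17.68 / 30.07 = 0.5880 mol
n(O2) = 106.6 / 32.00 = 3.331 mol
n/ν for C2H6 = 0.5880/2 = 0.2940
n/ν for O2 = 3.331/7 = 0.4759
Smallest n/ν is C2H6 → limiting reagent.
O2 consumed = (7/2) × 0.5880 = 2.058 mol
O2 remaining = 3.331 − 2.058 = 1.273 mol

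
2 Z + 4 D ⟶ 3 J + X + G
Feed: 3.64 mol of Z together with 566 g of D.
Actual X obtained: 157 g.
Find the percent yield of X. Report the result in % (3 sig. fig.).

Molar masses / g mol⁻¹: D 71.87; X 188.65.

n(Z) = 3.640 mol
n(D) = 566.0 / 71.87 = 7.875 mol
n/ν → Z: 1.820, D: 1.969; Z is limiting.
theoretical n(X) = (1/2) × 3.640 = 1.820 mol → 343.3 g
% yield = 157 / 343.3 × 100 = 45.73 %

45.7 %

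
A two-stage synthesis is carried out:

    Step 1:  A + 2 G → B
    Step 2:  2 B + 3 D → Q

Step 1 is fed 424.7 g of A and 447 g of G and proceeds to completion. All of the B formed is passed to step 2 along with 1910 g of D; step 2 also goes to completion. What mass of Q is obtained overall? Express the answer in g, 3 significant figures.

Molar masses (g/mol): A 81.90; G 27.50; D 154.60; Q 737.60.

Step 1:
n(A) = 424.7 / 81.90 = 5.186 mol
n(G) = 447.0 / 27.50 = 16.25 mol
n/ν for A = 5.186/1 = 5.186
n/ν for G = 16.25/2 = 8.125
Smallest n/ν is A → limiting reagent.
n(B) produced = (1/1) × 5.186 = 5.186 mol
Step 2:
n(B) available = 5.186 mol
n(D) = 1910 / 154.60 = 12.35 mol
n/ν for B = 5.186/2 = 2.593
n/ν for D = 12.35/3 = 4.117
Smallest n/ν is B → limiting reagent.
n(Q) = (1/2) × 5.186 = 2.593 mol
mass = 2.593 × 737.60 = 1913 g

1910 g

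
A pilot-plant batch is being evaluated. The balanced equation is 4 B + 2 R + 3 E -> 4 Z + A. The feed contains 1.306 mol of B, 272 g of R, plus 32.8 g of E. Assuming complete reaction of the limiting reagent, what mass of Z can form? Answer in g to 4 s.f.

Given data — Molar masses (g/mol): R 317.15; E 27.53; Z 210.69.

n(B) = 1.306 mol
n(R) = 272.0 / 317.15 = 0.8576 mol
n(E) = 32.80 / 27.53 = 1.191 mol
n/ν → B: 0.3265, R: 0.4288, E: 0.3970; B is limiting.
n(Z) = (4/4) × 1.306 = 1.306 mol
mass = 1.306 × 210.69 = 275.2 g

275.2 g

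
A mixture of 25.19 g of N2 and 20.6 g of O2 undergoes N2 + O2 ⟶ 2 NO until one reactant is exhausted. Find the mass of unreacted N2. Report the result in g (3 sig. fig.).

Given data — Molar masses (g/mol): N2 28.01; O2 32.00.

7.16 g

n(N2) = 25.19 / 28.01 = 0.8993 mol
n(O2) = 20.60 / 32.00 = 0.6438 mol
n/ν → N2: 0.8993, O2: 0.6438; O2 is limiting.
N2 consumed = (1/1) × 0.6438 = 0.6438 mol
N2 remaining = 0.8993 − 0.6438 = 0.2555 mol
mass = 0.2555 × 28.01 = 7.157 g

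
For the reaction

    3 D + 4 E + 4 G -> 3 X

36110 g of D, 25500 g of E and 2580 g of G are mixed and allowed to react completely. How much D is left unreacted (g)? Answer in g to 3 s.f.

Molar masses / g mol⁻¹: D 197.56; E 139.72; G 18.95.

15900 g

n(D) = 36110 / 197.56 = 182.8 mol
n(E) = 25500 / 139.72 = 182.5 mol
n(G) = 2580 / 18.95 = 136.1 mol
n/ν for D = 182.8/3 = 60.93
n/ν for E = 182.5/4 = 45.63
n/ν for G = 136.1/4 = 34.03
Smallest n/ν is G → limiting reagent.
D consumed = (3/4) × 136.1 = 102.1 mol
D remaining = 182.8 − 102.1 = 80.70 mol
mass = 80.70 × 197.56 = 15940 g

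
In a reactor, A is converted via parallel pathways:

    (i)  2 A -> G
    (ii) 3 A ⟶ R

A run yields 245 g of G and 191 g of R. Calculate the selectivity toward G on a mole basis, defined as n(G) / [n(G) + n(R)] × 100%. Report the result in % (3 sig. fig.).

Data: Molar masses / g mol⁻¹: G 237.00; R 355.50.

n(G) = 245 / 237.00 = 1.034 mol
n(R) = 191 / 355.50 = 0.5373 mol
selectivity = 1.034/(1.034+0.5373) × 100 = 65.81 %

65.8 %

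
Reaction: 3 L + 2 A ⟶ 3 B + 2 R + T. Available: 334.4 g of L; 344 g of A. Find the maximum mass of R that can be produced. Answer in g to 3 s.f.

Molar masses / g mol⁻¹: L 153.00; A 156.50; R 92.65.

n(L) = 334.4 / 153.00 = 2.186 mol
n(A) = 344.0 / 156.50 = 2.198 mol
n/ν for L = 2.186/3 = 0.7287
n/ν for A = 2.198/2 = 1.099
Smallest n/ν is L → limiting reagent.
n(R) = (2/3) × 2.186 = 1.457 mol
mass = 1.457 × 92.65 = 135.0 g

135 g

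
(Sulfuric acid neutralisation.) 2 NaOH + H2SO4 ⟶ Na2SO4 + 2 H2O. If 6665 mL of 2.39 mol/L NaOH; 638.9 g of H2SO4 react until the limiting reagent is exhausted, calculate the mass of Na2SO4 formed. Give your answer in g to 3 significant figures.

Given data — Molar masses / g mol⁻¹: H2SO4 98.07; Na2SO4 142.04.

925 g

n(NaOH) = 2.39 × 6665/1000 = 15.93 mol
n(H2SO4) = 638.9 / 98.07 = 6.515 mol
n/ν → NaOH: 7.965, H2SO4: 6.515; H2SO4 is limiting.
n(Na2SO4) = (1/1) × 6.515 = 6.515 mol
mass = 6.515 × 142.04 = 925.4 g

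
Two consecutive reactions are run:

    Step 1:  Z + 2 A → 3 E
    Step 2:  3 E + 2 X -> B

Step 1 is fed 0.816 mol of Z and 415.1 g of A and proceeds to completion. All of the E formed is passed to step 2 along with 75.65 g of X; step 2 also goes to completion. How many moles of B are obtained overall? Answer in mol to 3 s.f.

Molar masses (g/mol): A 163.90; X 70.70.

Step 1:
n(Z) = 0.8160 mol
n(A) = 415.1 / 163.90 = 2.533 mol
n/ν → Z: 0.8160, A: 1.267; Z is limiting.
n(E) produced = (3/1) × 0.8160 = 2.448 mol
Step 2:
n(E) available = 2.448 mol
n(X) = 75.65 / 70.70 = 1.070 mol
n/ν → E: 0.8160, X: 0.5350; X is limiting.
n(B) = (1/2) × 1.070 = 0.5350 mol

0.535 mol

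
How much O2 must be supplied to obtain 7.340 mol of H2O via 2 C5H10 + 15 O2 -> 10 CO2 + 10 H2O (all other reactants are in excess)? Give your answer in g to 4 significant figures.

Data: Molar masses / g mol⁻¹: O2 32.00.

n(H2O) = 7.340 mol
n(O2) = (15/10) × 7.340 = 11.01 mol
mass = 11.01 × 32.00 = 352.3 g

352.3 g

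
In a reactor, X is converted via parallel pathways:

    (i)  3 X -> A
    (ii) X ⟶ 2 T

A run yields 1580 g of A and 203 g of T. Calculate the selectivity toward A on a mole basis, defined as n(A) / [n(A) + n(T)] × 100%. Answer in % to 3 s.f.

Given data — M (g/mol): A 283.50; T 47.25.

56.5 %

n(A) = 1580 / 283.50 = 5.573 mol
n(T) = 203 / 47.25 = 4.296 mol
selectivity = 5.573/(5.573+4.296) × 100 = 56.47 %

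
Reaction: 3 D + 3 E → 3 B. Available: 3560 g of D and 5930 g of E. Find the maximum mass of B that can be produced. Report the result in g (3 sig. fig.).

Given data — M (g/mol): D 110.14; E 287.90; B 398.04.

8200 g

n(D) = 3560 / 110.14 = 32.32 mol
n(E) = 5930 / 287.90 = 20.60 mol
n/ν for D = 32.32/3 = 10.77
n/ν for E = 20.60/3 = 6.867
Smallest n/ν is E → limiting reagent.
n(B) = (3/3) × 20.60 = 20.60 mol
mass = 20.60 × 398.04 = 8200 g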